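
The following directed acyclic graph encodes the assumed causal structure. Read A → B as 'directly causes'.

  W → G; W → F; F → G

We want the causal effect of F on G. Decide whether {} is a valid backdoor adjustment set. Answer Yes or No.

Backdoor paths from F to G (paths whose first edge points into F):
  P1: F <- W -> G
Condition 1 (no descendant of F in the set): holds — descendants of F are {G}; none are in {}.
Condition 2 (every backdoor path blocked by {}):
  P1: open — no interior node is in the conditioning set.
{} does not satisfy the backdoor criterion.

No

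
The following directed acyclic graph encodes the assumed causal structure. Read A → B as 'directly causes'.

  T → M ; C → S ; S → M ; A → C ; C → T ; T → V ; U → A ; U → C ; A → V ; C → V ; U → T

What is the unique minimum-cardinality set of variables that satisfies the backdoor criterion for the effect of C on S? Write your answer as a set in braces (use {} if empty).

Variables eligible for adjustment (non-descendants of C, excluding C and S): {A, U}.
Backdoor paths from C to S:
  P1: C <- U -> A -> V <- T -> M <- S
  P2: C <- U -> T -> M <- S
  P3: C <- A <- U -> T -> M <- S
  P4: C <- A -> V <- T -> M <- S
Each backdoor path contains an unconditioned collider, so every path is already blocked with the empty conditioning set:
  P1: blocked at collider V (neither it nor any descendant is in the conditioning set).
  P2: blocked at collider M (neither it nor any descendant is in the conditioning set).
  P3: blocked at collider M (neither it nor any descendant is in the conditioning set).
  P4: blocked at collider V (neither it nor any descendant is in the conditioning set).
The empty set is therefore the unique smallest valid set.

{}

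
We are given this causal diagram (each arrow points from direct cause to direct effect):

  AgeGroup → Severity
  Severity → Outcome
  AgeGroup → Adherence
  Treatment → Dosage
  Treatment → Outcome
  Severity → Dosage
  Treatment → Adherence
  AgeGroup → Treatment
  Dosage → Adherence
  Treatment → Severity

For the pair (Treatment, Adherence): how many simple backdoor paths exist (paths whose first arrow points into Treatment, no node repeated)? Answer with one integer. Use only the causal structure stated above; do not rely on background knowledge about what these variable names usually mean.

2

A backdoor path from Treatment to Adherence is any simple undirected path whose first edge points into Treatment (i.e. leaves Treatment via a parent).
Parents of Treatment: {AgeGroup}.
Enumerating:
  P1: Treatment <- AgeGroup -> Severity -> Dosage -> Adherence
  P2: Treatment <- AgeGroup -> Adherence
That exhausts the simple backdoor paths. Count: 2.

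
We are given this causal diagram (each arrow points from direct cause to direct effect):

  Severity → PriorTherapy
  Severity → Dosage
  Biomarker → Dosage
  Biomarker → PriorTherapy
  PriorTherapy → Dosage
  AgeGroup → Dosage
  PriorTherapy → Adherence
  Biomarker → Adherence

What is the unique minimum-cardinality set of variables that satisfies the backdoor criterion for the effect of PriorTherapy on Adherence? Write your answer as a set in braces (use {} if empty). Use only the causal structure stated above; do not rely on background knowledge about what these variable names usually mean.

Variables eligible for adjustment (non-descendants of PriorTherapy, excluding PriorTherapy and Adherence): {AgeGroup, Biomarker, Severity}.
Backdoor paths from PriorTherapy to Adherence:
  P1: PriorTherapy <- Biomarker -> Adherence
  P2: PriorTherapy <- Severity -> Dosage <- Biomarker -> Adherence
The empty set is not sufficient: P1 (PriorTherapy <- Biomarker -> Adherence) has no collider blocking it and no conditioned non-collider, so it is open.
Try {Biomarker}:
  P1: blocked at fork node Biomarker ∈ conditioning set.
  P2: blocked at collider Dosage (neither it nor any descendant is in the conditioning set).
{Biomarker} contains no descendant of PriorTherapy and blocks every backdoor path.
No other singleton works — e.g. {AgeGroup} leaves P1 open — so {Biomarker} is the unique smallest valid adjustment set.

{Biomarker}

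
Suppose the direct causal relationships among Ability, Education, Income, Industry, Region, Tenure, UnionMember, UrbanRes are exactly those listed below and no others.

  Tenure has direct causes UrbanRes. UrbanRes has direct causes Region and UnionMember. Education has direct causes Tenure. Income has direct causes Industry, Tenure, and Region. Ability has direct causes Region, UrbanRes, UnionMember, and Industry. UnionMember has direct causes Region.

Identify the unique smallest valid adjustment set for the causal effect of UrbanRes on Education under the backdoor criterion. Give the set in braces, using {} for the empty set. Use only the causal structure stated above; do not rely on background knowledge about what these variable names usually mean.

{}

Variables eligible for adjustment (non-descendants of UrbanRes, excluding UrbanRes and Education): {Industry, Region, UnionMember}.
Backdoor paths from UrbanRes to Education:
  P1: UrbanRes <- Region -> UnionMember -> Ability <- Industry -> Income <- Tenure -> Education
  P2: UrbanRes <- Region -> Income <- Tenure -> Education
  P3: UrbanRes <- Region -> Ability <- Industry -> Income <- Tenure -> Education
  P4: UrbanRes <- UnionMember <- Region -> Income <- Tenure -> Education
  P5: UrbanRes <- UnionMember <- Region -> Ability <- Industry -> Income <- Tenure -> Education
  P6: UrbanRes <- UnionMember -> Ability <- Industry -> Income <- Tenure -> Education
  P7: UrbanRes <- UnionMember -> Ability <- Region -> Income <- Tenure -> Education
Each backdoor path contains an unconditioned collider, so every path is already blocked with the empty conditioning set:
  P1: blocked at collider Ability (neither it nor any descendant is in the conditioning set).
  P2: blocked at collider Income (neither it nor any descendant is in the conditioning set).
  P3: blocked at collider Ability (neither it nor any descendant is in the conditioning set).
  P4: blocked at collider Income (neither it nor any descendant is in the conditioning set).
  P5: blocked at collider Ability (neither it nor any descendant is in the conditioning set).
  P6: blocked at collider Ability (neither it nor any descendant is in the conditioning set).
  P7: blocked at collider Ability (neither it nor any descendant is in the conditioning set).
The empty set is therefore the unique smallest valid set.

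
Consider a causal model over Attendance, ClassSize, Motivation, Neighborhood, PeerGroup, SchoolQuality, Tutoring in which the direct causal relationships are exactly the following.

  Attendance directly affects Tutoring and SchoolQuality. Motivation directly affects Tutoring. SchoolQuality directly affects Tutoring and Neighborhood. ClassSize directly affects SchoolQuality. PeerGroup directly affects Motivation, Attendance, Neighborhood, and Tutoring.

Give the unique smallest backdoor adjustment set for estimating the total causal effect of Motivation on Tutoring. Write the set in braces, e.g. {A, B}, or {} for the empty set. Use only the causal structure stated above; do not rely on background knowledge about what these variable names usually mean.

Variables eligible for adjustment (non-descendants of Motivation, excluding Motivation and Tutoring): {Attendance, ClassSize, Neighborhood, PeerGroup, SchoolQuality}.
Backdoor paths from Motivation to Tutoring:
  P1: Motivation <- PeerGroup -> Attendance -> SchoolQuality -> Tutoring
  P2: Motivation <- PeerGroup -> Attendance -> Tutoring
  P3: Motivation <- PeerGroup -> Tutoring
  P4: Motivation <- PeerGroup -> Neighborhood <- SchoolQuality <- Attendance -> Tutoring
  P5: Motivation <- PeerGroup -> Neighborhood <- SchoolQuality -> Tutoring
The empty set is not sufficient: P1 (Motivation <- PeerGroup -> Attendance -> SchoolQuality -> Tutoring) has no collider blocking it and no conditioned non-collider, so it is open.
Try {PeerGroup}:
  P1: blocked at fork node PeerGroup ∈ conditioning set.
  P2: blocked at fork node PeerGroup ∈ conditioning set.
  P3: blocked at fork node PeerGroup ∈ conditioning set.
  P4: blocked at fork node PeerGroup ∈ conditioning set.
  P5: blocked at fork node PeerGroup ∈ conditioning set.
{PeerGroup} contains no descendant of Motivation and blocks every backdoor path.
No other singleton works — e.g. {ClassSize} leaves P1 open — so {PeerGroup} is the unique smallest valid adjustment set.

{PeerGroup}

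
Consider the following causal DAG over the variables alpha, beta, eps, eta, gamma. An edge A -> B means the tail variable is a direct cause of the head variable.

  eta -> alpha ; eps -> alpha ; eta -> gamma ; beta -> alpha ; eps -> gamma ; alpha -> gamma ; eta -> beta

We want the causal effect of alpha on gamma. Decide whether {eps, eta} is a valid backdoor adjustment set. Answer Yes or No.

Yes

Backdoor paths from alpha to gamma (paths whose first edge points into alpha):
  P1: alpha <- eps -> gamma
  P2: alpha <- eta -> gamma
  P3: alpha <- beta <- eta -> gamma
Condition 1 (no descendant of alpha in the set): holds — descendants of alpha are {gamma}; none are in {eps, eta}.
Condition 2 (every backdoor path blocked by {eps, eta}):
  P1: blocked at fork node eps ∈ conditioning set.
  P2: blocked at fork node eta ∈ conditioning set.
  P3: blocked at fork node eta ∈ conditioning set.
{eps, eta} satisfies the backdoor criterion.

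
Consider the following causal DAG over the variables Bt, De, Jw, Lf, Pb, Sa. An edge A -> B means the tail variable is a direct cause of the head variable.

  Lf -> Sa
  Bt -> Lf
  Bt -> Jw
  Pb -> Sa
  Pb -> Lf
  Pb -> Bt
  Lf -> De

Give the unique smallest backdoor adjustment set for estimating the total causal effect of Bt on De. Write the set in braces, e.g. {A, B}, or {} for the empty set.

{Pb}

Variables eligible for adjustment (non-descendants of Bt, excluding Bt and De): {Pb}.
Backdoor paths from Bt to De:
  P1: Bt <- Pb -> Lf -> De
  P2: Bt <- Pb -> Sa <- Lf -> De
The empty set is not sufficient: P1 (Bt <- Pb -> Lf -> De) has no collider blocking it and no conditioned non-collider, so it is open.
Try {Pb}:
  P1: blocked at fork node Pb ∈ conditioning set.
  P2: blocked at fork node Pb ∈ conditioning set.
{Pb} contains no descendant of Bt and blocks every backdoor path.
{Pb} is the unique smallest valid adjustment set.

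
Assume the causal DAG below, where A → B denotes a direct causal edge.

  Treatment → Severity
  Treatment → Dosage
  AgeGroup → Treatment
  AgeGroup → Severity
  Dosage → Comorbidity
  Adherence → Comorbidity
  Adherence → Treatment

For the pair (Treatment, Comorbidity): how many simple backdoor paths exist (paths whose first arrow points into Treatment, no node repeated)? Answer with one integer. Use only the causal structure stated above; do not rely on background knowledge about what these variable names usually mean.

A backdoor path from Treatment to Comorbidity is any simple undirected path whose first edge points into Treatment (i.e. leaves Treatment via a parent).
Parents of Treatment: {Adherence, AgeGroup}.
Enumerating:
  P1: Treatment <- Adherence -> Comorbidity
That exhausts the simple backdoor paths. Count: 1.

1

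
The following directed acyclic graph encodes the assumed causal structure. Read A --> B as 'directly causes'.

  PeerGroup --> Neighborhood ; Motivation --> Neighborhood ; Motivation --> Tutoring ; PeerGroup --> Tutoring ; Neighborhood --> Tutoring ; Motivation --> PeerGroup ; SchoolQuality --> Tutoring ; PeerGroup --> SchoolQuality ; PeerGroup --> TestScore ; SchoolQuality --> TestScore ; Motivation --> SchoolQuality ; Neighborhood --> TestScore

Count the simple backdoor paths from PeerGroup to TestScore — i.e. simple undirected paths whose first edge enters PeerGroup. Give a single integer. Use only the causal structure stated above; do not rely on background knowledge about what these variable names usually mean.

A backdoor path from PeerGroup to TestScore is any simple undirected path whose first edge points into PeerGroup (i.e. leaves PeerGroup via a parent).
Parents of PeerGroup: {Motivation}.
Enumerating:
  P1: PeerGroup <- Motivation -> SchoolQuality -> TestScore
  P2: PeerGroup <- Motivation -> SchoolQuality -> Tutoring <- Neighborhood -> TestScore
  P3: PeerGroup <- Motivation -> Neighborhood -> TestScore
  P4: PeerGroup <- Motivation -> Neighborhood -> Tutoring <- SchoolQuality -> TestScore
  P5: PeerGroup <- Motivation -> Tutoring <- SchoolQuality -> TestScore
  P6: PeerGroup <- Motivation -> Tutoring <- Neighborhood -> TestScore
That exhausts the simple backdoor paths. Count: 6.

6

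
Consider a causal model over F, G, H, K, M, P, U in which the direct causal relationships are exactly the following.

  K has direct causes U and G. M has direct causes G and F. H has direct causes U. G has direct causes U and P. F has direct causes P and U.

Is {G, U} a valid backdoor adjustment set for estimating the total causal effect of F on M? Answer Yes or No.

Yes

Backdoor paths from F to M (paths whose first edge points into F):
  P1: F <- U -> G -> M
  P2: F <- U -> K <- G -> M
  P3: F <- P -> G -> M
Condition 1 (no descendant of F in the set): holds — descendants of F are {M}; none are in {G, U}.
Condition 2 (every backdoor path blocked by {G, U}):
  P1: blocked at fork node U ∈ conditioning set.
  P2: blocked at fork node U ∈ conditioning set.
  P3: blocked at chain node G ∈ conditioning set.
{G, U} satisfies the backdoor criterion.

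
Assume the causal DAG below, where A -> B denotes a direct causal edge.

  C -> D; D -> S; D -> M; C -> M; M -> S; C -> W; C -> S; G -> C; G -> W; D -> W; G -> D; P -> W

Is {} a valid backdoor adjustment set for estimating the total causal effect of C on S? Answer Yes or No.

Backdoor paths from C to S (paths whose first edge points into C):
  P1: C <- G -> D -> M -> S
  P2: C <- G -> D -> S
  P3: C <- G -> W <- D -> M -> S
  P4: C <- G -> W <- D -> S
Condition 1 (no descendant of C in the set): holds — descendants of C are {D, M, S, W}; none are in {}.
Condition 2 (every backdoor path blocked by {}):
  P1: open — no interior node is in the conditioning set.
  P2: open — no interior node is in the conditioning set.
  P3: blocked at collider W (neither it nor any descendant is in the conditioning set).
  P4: blocked at collider W (neither it nor any descendant is in the conditioning set).
{} does not satisfy the backdoor criterion.

No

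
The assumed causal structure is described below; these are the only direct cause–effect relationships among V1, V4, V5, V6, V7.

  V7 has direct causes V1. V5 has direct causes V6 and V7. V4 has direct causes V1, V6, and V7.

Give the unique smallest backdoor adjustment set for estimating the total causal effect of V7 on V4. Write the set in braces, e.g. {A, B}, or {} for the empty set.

Variables eligible for adjustment (non-descendants of V7, excluding V7 and V4): {V1, V6}.
Backdoor paths from V7 to V4:
  P1: V7 <- V1 -> V4
The empty set is not sufficient: P1 (V7 <- V1 -> V4) has no collider blocking it and no conditioned non-collider, so it is open.
Try {V1}:
  P1: blocked at fork node V1 ∈ conditioning set.
{V1} contains no descendant of V7 and blocks every backdoor path.
No other singleton works — e.g. {V6} leaves P1 open — so {V1} is the unique smallest valid adjustment set.

{V1}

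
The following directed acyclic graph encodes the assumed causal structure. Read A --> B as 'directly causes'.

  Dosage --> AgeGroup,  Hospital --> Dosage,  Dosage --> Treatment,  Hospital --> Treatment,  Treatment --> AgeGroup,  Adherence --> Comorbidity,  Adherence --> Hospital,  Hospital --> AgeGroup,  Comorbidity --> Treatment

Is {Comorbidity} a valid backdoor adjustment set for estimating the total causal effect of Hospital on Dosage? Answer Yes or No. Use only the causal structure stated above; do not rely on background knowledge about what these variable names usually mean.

Backdoor paths from Hospital to Dosage (paths whose first edge points into Hospital):
  P1: Hospital <- Adherence -> Comorbidity -> Treatment <- Dosage
  P2: Hospital <- Adherence -> Comorbidity -> Treatment -> AgeGroup <- Dosage
Condition 1 (no descendant of Hospital in the set): holds — descendants of Hospital are {AgeGroup, Dosage, Treatment}; none are in {Comorbidity}.
Condition 2 (every backdoor path blocked by {Comorbidity}):
  P1: blocked at chain node Comorbidity ∈ conditioning set.
  P2: blocked at chain node Comorbidity ∈ conditioning set.
{Comorbidity} satisfies the backdoor criterion.

Yes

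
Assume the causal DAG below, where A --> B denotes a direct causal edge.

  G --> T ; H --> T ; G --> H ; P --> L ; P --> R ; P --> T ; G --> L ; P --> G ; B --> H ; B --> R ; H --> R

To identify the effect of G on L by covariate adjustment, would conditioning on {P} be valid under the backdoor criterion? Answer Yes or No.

Backdoor paths from G to L (paths whose first edge points into G):
  P1: G <- P -> L
Condition 1 (no descendant of G in the set): holds — descendants of G are {H, L, R, T}; none are in {P}.
Condition 2 (every backdoor path blocked by {P}):
  P1: blocked at fork node P ∈ conditioning set.
{P} satisfies the backdoor criterion.

Yes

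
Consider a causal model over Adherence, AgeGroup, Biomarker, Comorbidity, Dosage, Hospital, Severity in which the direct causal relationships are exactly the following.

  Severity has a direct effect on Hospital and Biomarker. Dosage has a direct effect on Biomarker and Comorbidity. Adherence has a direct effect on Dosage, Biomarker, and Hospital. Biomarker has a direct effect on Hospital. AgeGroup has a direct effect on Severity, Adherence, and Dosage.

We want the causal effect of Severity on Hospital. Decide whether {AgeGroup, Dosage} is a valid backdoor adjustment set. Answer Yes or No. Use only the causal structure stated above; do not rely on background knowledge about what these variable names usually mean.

Backdoor paths from Severity to Hospital (paths whose first edge points into Severity):
  P1: Severity <- AgeGroup -> Adherence -> Dosage -> Biomarker -> Hospital
  P2: Severity <- AgeGroup -> Adherence -> Biomarker -> Hospital
  P3: Severity <- AgeGroup -> Adherence -> Hospital
  P4: Severity <- AgeGroup -> Dosage <- Adherence -> Biomarker -> Hospital
  P5: Severity <- AgeGroup -> Dosage <- Adherence -> Hospital
  P6: Severity <- AgeGroup -> Dosage -> Biomarker <- Adherence -> Hospital
  P7: Severity <- AgeGroup -> Dosage -> Biomarker -> Hospital
Condition 1 (no descendant of Severity in the set): holds — descendants of Severity are {Biomarker, Hospital}; none are in {AgeGroup, Dosage}.
Condition 2 (every backdoor path blocked by {AgeGroup, Dosage}):
  P1: blocked at fork node AgeGroup ∈ conditioning set.
  P2: blocked at fork node AgeGroup ∈ conditioning set.
  P3: blocked at fork node AgeGroup ∈ conditioning set.
  P4: blocked at fork node AgeGroup ∈ conditioning set.
  P5: blocked at fork node AgeGroup ∈ conditioning set.
  P6: blocked at fork node AgeGroup ∈ conditioning set.
  P7: blocked at fork node AgeGroup ∈ conditioning set.
{AgeGroup, Dosage} satisfies the backdoor criterion.

Yes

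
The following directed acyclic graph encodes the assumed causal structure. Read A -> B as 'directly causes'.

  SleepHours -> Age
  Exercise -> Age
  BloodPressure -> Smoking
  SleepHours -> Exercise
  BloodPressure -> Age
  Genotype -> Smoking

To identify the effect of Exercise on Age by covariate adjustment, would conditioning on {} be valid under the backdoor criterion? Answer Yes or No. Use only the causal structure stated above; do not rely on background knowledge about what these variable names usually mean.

Backdoor paths from Exercise to Age (paths whose first edge points into Exercise):
  P1: Exercise <- SleepHours -> Age
Condition 1 (no descendant of Exercise in the set): holds — descendants of Exercise are {Age}; none are in {}.
Condition 2 (every backdoor path blocked by {}):
  P1: open — no interior node is in the conditioning set.
{} does not satisfy the backdoor criterion.

No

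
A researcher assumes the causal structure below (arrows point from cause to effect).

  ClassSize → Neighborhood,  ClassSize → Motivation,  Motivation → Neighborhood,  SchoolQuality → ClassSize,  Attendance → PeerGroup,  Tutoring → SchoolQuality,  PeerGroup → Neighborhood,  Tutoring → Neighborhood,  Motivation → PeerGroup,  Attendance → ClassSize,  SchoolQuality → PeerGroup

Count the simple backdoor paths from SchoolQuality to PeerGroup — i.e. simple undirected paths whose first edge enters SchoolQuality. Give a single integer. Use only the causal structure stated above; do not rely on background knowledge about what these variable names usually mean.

5

A backdoor path from SchoolQuality to PeerGroup is any simple undirected path whose first edge points into SchoolQuality (i.e. leaves SchoolQuality via a parent).
Parents of SchoolQuality: {Tutoring}.
Enumerating:
  P1: SchoolQuality <- Tutoring -> Neighborhood <- ClassSize <- Attendance -> PeerGroup
  P2: SchoolQuality <- Tutoring -> Neighborhood <- ClassSize -> Motivation -> PeerGroup
  P3: SchoolQuality <- Tutoring -> Neighborhood <- Motivation <- ClassSize <- Attendance -> PeerGroup
  P4: SchoolQuality <- Tutoring -> Neighborhood <- Motivation -> PeerGroup
  P5: SchoolQuality <- Tutoring -> Neighborhood <- PeerGroup
That exhausts the simple backdoor paths. Count: 5.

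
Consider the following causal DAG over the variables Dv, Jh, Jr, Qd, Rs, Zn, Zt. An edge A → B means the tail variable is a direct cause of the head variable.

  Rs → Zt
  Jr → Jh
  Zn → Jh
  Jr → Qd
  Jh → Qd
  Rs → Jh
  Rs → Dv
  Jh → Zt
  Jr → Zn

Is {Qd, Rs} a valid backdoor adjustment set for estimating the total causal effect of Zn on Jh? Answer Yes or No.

Backdoor paths from Zn to Jh (paths whose first edge points into Zn):
  P1: Zn <- Jr -> Jh
  P2: Zn <- Jr -> Qd <- Jh
Condition 1 (no descendant of Zn in the set): FAILS — Qd is a descendant of Zn.
Condition 2 (every backdoor path blocked by {Qd, Rs}):
  P1: open — no interior node is in the conditioning set.
  P2: open — collider(s) Qd are conditioned on (or have a conditioned descendant) and no non-collider on the path is in the set.
{Qd, Rs} does not satisfy the backdoor criterion.

No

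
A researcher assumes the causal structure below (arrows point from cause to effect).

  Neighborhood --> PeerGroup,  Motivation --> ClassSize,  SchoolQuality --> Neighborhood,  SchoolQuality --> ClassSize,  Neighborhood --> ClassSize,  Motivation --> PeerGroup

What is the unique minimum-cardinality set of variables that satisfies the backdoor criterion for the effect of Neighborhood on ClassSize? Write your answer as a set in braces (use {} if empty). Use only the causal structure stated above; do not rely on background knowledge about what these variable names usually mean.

{SchoolQuality}

Variables eligible for adjustment (non-descendants of Neighborhood, excluding Neighborhood and ClassSize): {Motivation, SchoolQuality}.
Backdoor paths from Neighborhood to ClassSize:
  P1: Neighborhood <- SchoolQuality -> ClassSize
The empty set is not sufficient: P1 (Neighborhood <- SchoolQuality -> ClassSize) has no collider blocking it and no conditioned non-collider, so it is open.
Try {SchoolQuality}:
  P1: blocked at fork node SchoolQuality ∈ conditioning set.
{SchoolQuality} contains no descendant of Neighborhood and blocks every backdoor path.
No other singleton works — e.g. {Motivation} leaves P1 open — so {SchoolQuality} is the unique smallest valid adjustment set.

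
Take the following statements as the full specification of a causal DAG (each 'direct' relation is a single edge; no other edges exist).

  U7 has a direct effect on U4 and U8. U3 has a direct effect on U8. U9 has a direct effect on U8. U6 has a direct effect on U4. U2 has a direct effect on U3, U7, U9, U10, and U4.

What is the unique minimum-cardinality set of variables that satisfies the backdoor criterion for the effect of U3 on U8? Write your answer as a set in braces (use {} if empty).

{U2}

Variables eligible for adjustment (non-descendants of U3, excluding U3 and U8): {U10, U2, U4, U6, U7, U9}.
Backdoor paths from U3 to U8:
  P1: U3 <- U2 -> U7 -> U8
  P2: U3 <- U2 -> U9 -> U8
  P3: U3 <- U2 -> U4 <- U7 -> U8
The empty set is not sufficient: P1 (U3 <- U2 -> U7 -> U8) has no collider blocking it and no conditioned non-collider, so it is open.
Try {U2}:
  P1: blocked at fork node U2 ∈ conditioning set.
  P2: blocked at fork node U2 ∈ conditioning set.
  P3: blocked at fork node U2 ∈ conditioning set.
{U2} contains no descendant of U3 and blocks every backdoor path.
No other singleton works — e.g. {U6} leaves P1 open — so {U2} is the unique smallest valid adjustment set.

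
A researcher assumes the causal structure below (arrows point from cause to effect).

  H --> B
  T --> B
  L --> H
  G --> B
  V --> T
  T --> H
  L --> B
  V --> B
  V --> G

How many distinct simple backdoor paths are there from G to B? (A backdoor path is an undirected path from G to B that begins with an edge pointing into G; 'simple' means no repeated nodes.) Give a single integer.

A backdoor path from G to B is any simple undirected path whose first edge points into G (i.e. leaves G via a parent).
Parents of G: {V}.
Enumerating:
  P1: G <- V -> T -> H <- L -> B
  P2: G <- V -> T -> H -> B
  P3: G <- V -> T -> B
  P4: G <- V -> B
That exhausts the simple backdoor paths. Count: 4.

4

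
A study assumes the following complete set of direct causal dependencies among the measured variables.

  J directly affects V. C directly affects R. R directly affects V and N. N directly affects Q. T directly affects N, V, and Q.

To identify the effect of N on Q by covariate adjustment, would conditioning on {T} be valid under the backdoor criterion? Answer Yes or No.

Yes

Backdoor paths from N to Q (paths whose first edge points into N):
  P1: N <- T -> Q
  P2: N <- R -> V <- T -> Q
Condition 1 (no descendant of N in the set): holds — descendants of N are {Q}; none are in {T}.
Condition 2 (every backdoor path blocked by {T}):
  P1: blocked at fork node T ∈ conditioning set.
  P2: blocked at collider V (neither it nor any descendant is in the conditioning set).
{T} satisfies the backdoor criterion.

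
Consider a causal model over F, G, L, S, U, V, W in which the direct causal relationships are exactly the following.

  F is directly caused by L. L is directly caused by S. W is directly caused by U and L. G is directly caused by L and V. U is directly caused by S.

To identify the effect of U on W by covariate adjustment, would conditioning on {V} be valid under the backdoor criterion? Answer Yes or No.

Backdoor paths from U to W (paths whose first edge points into U):
  P1: U <- S -> L -> W
Condition 1 (no descendant of U in the set): holds — descendants of U are {W}; none are in {V}.
Condition 2 (every backdoor path blocked by {V}):
  P1: open — no interior node is in the conditioning set.
{V} does not satisfy the backdoor criterion.

No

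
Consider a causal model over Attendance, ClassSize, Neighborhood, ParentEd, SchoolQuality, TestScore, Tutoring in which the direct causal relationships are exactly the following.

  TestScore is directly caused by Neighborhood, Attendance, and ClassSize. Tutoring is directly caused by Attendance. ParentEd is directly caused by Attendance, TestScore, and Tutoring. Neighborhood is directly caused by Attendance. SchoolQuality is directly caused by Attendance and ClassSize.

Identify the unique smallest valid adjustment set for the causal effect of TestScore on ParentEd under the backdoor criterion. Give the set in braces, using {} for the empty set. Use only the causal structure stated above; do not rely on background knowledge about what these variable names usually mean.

{Attendance}

Variables eligible for adjustment (non-descendants of TestScore, excluding TestScore and ParentEd): {Attendance, ClassSize, Neighborhood, SchoolQuality, Tutoring}.
Backdoor paths from TestScore to ParentEd:
  P1: TestScore <- ClassSize -> SchoolQuality <- Attendance -> Tutoring -> ParentEd
  P2: TestScore <- ClassSize -> SchoolQuality <- Attendance -> ParentEd
  P3: TestScore <- Attendance -> Tutoring -> ParentEd
  P4: TestScore <- Attendance -> ParentEd
  P5: TestScore <- Neighborhood <- Attendance -> Tutoring -> ParentEd
  P6: TestScore <- Neighborhood <- Attendance -> ParentEd
The empty set is not sufficient: P3 (TestScore <- Attendance -> Tutoring -> ParentEd) has no collider blocking it and no conditioned non-collider, so it is open.
Try {Attendance}:
  P1: blocked at collider SchoolQuality (neither it nor any descendant is in the conditioning set).
  P2: blocked at collider SchoolQuality (neither it nor any descendant is in the conditioning set).
  P3: blocked at fork node Attendance ∈ conditioning set.
  P4: blocked at fork node Attendance ∈ conditioning set.
  P5: blocked at fork node Attendance ∈ conditioning set.
  P6: blocked at fork node Attendance ∈ conditioning set.
{Attendance} contains no descendant of TestScore and blocks every backdoor path.
No other singleton works — e.g. {ClassSize} leaves P3 open — so {Attendance} is the unique smallest valid adjustment set.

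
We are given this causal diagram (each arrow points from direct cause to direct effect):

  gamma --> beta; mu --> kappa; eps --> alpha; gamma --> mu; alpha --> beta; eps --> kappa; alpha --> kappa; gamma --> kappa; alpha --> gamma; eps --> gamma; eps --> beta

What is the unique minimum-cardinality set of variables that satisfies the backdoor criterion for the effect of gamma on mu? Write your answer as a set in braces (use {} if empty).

{}

Variables eligible for adjustment (non-descendants of gamma, excluding gamma and mu): {alpha, eps}.
Backdoor paths from gamma to mu:
  P1: gamma <- eps -> alpha -> kappa <- mu
  P2: gamma <- eps -> kappa <- mu
  P3: gamma <- eps -> beta <- alpha -> kappa <- mu
  P4: gamma <- alpha <- eps -> kappa <- mu
  P5: gamma <- alpha -> kappa <- mu
  P6: gamma <- alpha -> beta <- eps -> kappa <- mu
Each backdoor path contains an unconditioned collider, so every path is already blocked with the empty conditioning set:
  P1: blocked at collider kappa (neither it nor any descendant is in the conditioning set).
  P2: blocked at collider kappa (neither it nor any descendant is in the conditioning set).
  P3: blocked at collider beta (neither it nor any descendant is in the conditioning set).
  P4: blocked at collider kappa (neither it nor any descendant is in the conditioning set).
  P5: blocked at collider kappa (neither it nor any descendant is in the conditioning set).
  P6: blocked at collider beta (neither it nor any descendant is in the conditioning set).
The empty set is therefore the unique smallest valid set.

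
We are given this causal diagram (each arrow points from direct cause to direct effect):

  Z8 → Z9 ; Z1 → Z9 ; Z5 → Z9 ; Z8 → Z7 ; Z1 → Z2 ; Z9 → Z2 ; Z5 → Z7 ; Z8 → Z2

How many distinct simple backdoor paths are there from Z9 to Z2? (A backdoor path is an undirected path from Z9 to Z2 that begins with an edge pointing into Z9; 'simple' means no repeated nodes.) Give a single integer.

A backdoor path from Z9 to Z2 is any simple undirected path whose first edge points into Z9 (i.e. leaves Z9 via a parent).
Parents of Z9: {Z1, Z5, Z8}.
Enumerating:
  P1: Z9 <- Z5 -> Z7 <- Z8 -> Z2
  P2: Z9 <- Z8 -> Z2
  P3: Z9 <- Z1 -> Z2
That exhausts the simple backdoor paths. Count: 3.

3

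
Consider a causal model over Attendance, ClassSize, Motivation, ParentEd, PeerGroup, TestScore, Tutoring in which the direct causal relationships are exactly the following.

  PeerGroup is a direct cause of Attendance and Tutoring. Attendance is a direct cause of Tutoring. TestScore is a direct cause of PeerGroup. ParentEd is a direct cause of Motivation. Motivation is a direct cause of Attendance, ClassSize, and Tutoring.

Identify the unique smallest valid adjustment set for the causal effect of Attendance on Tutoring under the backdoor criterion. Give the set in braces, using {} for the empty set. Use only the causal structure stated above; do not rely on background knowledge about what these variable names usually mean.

Variables eligible for adjustment (non-descendants of Attendance, excluding Attendance and Tutoring): {ClassSize, Motivation, ParentEd, PeerGroup, TestScore}.
Backdoor paths from Attendance to Tutoring:
  P1: Attendance <- Motivation -> Tutoring
  P2: Attendance <- PeerGroup -> Tutoring
The empty set is not sufficient: P1 (Attendance <- Motivation -> Tutoring) has no collider blocking it and no conditioned non-collider, so it is open.
Try {Motivation, PeerGroup}:
  P1: blocked at fork node Motivation ∈ conditioning set.
  P2: blocked at fork node PeerGroup ∈ conditioning set.
{Motivation, PeerGroup} contains no descendant of Attendance and blocks every backdoor path.
Every element of {Motivation, PeerGroup} is needed (dropping Motivation leaves P1 open; dropping PeerGroup leaves P2 open), so no proper subset is valid.
Among all size-2 subsets of the eligible variables, only {Motivation, PeerGroup} blocks every backdoor path, so it is the unique smallest valid adjustment set.

{Motivation, PeerGroup}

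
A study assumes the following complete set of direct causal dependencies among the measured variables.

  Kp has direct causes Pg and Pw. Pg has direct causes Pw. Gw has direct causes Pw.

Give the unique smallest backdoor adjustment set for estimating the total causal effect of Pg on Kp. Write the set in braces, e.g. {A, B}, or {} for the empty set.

Variables eligible for adjustment (non-descendants of Pg, excluding Pg and Kp): {Gw, Pw}.
Backdoor paths from Pg to Kp:
  P1: Pg <- Pw -> Kp
The empty set is not sufficient: P1 (Pg <- Pw -> Kp) has no collider blocking it and no conditioned non-collider, so it is open.
Try {Pw}:
  P1: blocked at fork node Pw ∈ conditioning set.
{Pw} contains no descendant of Pg and blocks every backdoor path.
No other singleton works — e.g. {Gw} leaves P1 open — so {Pw} is the unique smallest valid adjustment set.

{Pw}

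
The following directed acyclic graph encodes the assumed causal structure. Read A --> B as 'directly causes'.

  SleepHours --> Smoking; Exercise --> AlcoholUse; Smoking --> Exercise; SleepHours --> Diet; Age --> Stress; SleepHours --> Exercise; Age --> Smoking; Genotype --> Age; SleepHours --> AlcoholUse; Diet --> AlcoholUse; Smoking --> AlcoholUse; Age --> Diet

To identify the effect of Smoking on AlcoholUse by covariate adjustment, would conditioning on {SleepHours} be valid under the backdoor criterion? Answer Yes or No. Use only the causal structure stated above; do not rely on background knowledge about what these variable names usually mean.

No

Backdoor paths from Smoking to AlcoholUse (paths whose first edge points into Smoking):
  P1: Smoking <- SleepHours -> Diet -> AlcoholUse
  P2: Smoking <- SleepHours -> Exercise -> AlcoholUse
  P3: Smoking <- SleepHours -> AlcoholUse
  P4: Smoking <- Age -> Diet <- SleepHours -> Exercise -> AlcoholUse
  P5: Smoking <- Age -> Diet <- SleepHours -> AlcoholUse
  P6: Smoking <- Age -> Diet -> AlcoholUse
Condition 1 (no descendant of Smoking in the set): holds — descendants of Smoking are {AlcoholUse, Exercise}; none are in {SleepHours}.
Condition 2 (every backdoor path blocked by {SleepHours}):
  P1: blocked at fork node SleepHours ∈ conditioning set.
  P2: blocked at fork node SleepHours ∈ conditioning set.
  P3: blocked at fork node SleepHours ∈ conditioning set.
  P4: blocked at collider Diet (neither it nor any descendant is in the conditioning set).
  P5: blocked at collider Diet (neither it nor any descendant is in the conditioning set).
  P6: open — no interior node is in the conditioning set.
{SleepHours} does not satisfy the backdoor criterion.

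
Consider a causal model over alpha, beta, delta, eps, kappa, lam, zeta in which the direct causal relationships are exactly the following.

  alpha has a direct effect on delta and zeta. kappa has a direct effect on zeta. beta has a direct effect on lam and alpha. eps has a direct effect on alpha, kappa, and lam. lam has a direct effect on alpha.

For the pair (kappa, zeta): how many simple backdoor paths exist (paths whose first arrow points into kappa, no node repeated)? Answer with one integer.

3

A backdoor path from kappa to zeta is any simple undirected path whose first edge points into kappa (i.e. leaves kappa via a parent).
Parents of kappa: {eps}.
Enumerating:
  P1: kappa <- eps -> lam <- beta -> alpha -> zeta
  P2: kappa <- eps -> lam -> alpha -> zeta
  P3: kappa <- eps -> alpha -> zeta
That exhausts the simple backdoor paths. Count: 3.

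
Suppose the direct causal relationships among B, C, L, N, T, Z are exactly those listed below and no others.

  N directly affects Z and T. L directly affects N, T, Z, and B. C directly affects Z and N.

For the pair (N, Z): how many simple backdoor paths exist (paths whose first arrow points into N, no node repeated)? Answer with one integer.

2

A backdoor path from N to Z is any simple undirected path whose first edge points into N (i.e. leaves N via a parent).
Parents of N: {C, L}.
Enumerating:
  P1: N <- L -> Z
  P2: N <- C -> Z
That exhausts the simple backdoor paths. Count: 2.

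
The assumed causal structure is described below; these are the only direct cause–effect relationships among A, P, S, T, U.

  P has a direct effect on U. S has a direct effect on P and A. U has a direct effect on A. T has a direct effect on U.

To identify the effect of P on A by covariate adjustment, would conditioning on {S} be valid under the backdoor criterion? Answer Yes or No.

Yes

Backdoor paths from P to A (paths whose first edge points into P):
  P1: P <- S -> A
Condition 1 (no descendant of P in the set): holds — descendants of P are {A, U}; none are in {S}.
Condition 2 (every backdoor path blocked by {S}):
  P1: blocked at fork node S ∈ conditioning set.
{S} satisfies the backdoor criterion.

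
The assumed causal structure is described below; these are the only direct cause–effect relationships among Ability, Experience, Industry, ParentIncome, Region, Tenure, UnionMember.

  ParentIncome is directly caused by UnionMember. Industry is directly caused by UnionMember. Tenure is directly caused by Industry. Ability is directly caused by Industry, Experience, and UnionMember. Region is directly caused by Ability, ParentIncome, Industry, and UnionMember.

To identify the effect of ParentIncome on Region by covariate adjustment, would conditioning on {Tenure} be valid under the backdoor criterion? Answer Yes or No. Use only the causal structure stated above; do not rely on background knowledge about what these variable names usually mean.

Backdoor paths from ParentIncome to Region (paths whose first edge points into ParentIncome):
  P1: ParentIncome <- UnionMember -> Industry -> Ability -> Region
  P2: ParentIncome <- UnionMember -> Industry -> Region
  P3: ParentIncome <- UnionMember -> Ability <- Industry -> Region
  P4: ParentIncome <- UnionMember -> Ability -> Region
  P5: ParentIncome <- UnionMember -> Region
Condition 1 (no descendant of ParentIncome in the set): holds — descendants of ParentIncome are {Region}; none are in {Tenure}.
Condition 2 (every backdoor path blocked by {Tenure}):
  P1: open — no interior node is in the conditioning set.
  P2: open — no interior node is in the conditioning set.
  P3: blocked at collider Ability (neither it nor any descendant is in the conditioning set).
  P4: open — no interior node is in the conditioning set.
  P5: open — no interior node is in the conditioning set.
{Tenure} does not satisfy the backdoor criterion.

No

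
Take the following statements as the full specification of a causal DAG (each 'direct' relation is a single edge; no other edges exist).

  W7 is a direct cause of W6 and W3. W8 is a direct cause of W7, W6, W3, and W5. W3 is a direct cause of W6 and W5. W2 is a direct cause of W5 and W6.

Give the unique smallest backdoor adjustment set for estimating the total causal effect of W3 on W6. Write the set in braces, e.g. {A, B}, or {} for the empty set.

Variables eligible for adjustment (non-descendants of W3, excluding W3 and W6): {W2, W7, W8}.
Backdoor paths from W3 to W6:
  P1: W3 <- W8 -> W7 -> W6
  P2: W3 <- W8 -> W6
  P3: W3 <- W8 -> W5 <- W2 -> W6
  P4: W3 <- W7 <- W8 -> W6
  P5: W3 <- W7 <- W8 -> W5 <- W2 -> W6
  P6: W3 <- W7 -> W6
The empty set is not sufficient: P1 (W3 <- W8 -> W7 -> W6) has no collider blocking it and no conditioned non-collider, so it is open.
Try {W7, W8}:
  P1: blocked at fork node W8 ∈ conditioning set.
  P2: blocked at fork node W8 ∈ conditioning set.
  P3: blocked at fork node W8 ∈ conditioning set.
  P4: blocked at chain node W7 ∈ conditioning set.
  P5: blocked at chain node W7 ∈ conditioning set.
  P6: blocked at fork node W7 ∈ conditioning set.
{W7, W8} contains no descendant of W3 and blocks every backdoor path.
Every element of {W7, W8} is needed (dropping W7 leaves P6 open; dropping W8 leaves P2 open), so no proper subset is valid.
Among all size-2 subsets of the eligible variables, only {W7, W8} blocks every backdoor path, so it is the unique smallest valid adjustment set.

{W7, W8}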